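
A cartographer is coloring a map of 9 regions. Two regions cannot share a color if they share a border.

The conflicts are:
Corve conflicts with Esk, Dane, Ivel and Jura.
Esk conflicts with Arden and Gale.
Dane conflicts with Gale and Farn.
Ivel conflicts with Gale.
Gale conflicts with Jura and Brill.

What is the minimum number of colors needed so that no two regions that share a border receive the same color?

2

Dane and Gale conflict, so at least 2 colors are needed.
One proper 2-coloring: Corve=1, Esk=2, Arden=1, Dane=2, Ivel=2, Gale=1, Jura=2, Brill=2, Farn=1. No two conflicting regions share a color.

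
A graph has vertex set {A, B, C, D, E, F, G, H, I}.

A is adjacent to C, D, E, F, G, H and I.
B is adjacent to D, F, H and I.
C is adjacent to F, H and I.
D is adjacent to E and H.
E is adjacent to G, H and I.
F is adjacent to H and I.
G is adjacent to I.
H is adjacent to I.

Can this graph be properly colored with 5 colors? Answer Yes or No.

The chromatic number is 5. A, C, F, H, I are pairwise adjacent (a clique of size 5), so at least 5 colors are needed.
5 colors suffice: color 1 → {D, I}; color 2 → {A, B}; color 3 → {G, H}; color 4 → {E, F}; color 5 → {C}.
That is already a proper 5-coloring.

Yes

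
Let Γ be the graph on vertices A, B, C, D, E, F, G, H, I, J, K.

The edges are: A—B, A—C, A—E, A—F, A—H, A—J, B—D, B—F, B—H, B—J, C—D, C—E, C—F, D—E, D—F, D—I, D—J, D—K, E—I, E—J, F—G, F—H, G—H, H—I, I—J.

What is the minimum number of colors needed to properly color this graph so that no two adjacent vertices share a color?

4

D, E, I, J are mutually adjacent (a clique of size 4), so at least 4 colors are needed.
A valid assignment using 4 colors: A=1, B=3, C=3, D=1, E=2, F=2, G=1, H=4, I=3, J=4, K=2. Each edge has distinct colors on its endpoints.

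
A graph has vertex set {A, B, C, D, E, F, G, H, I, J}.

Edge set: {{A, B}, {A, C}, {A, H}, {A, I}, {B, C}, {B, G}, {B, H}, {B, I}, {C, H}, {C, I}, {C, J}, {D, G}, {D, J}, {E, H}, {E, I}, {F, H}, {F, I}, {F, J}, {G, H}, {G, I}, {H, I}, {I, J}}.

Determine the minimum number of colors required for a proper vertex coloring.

5

A, B, C, H, I are pairwise adjacent (a clique of size 5), so at least 5 colors are needed.
5 colors suffice: color 1 → {D, I}; color 2 → {H, J}; color 3 → {C, E, F, G}; color 4 → {B}; color 5 → {A}. Every edge joins two different colors.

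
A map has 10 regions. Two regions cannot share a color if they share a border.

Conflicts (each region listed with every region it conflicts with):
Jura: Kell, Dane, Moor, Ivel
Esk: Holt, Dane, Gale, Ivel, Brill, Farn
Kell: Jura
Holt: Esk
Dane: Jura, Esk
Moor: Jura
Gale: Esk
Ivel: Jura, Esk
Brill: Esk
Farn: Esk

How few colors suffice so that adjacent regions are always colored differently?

Jura and Moor conflict, so at least 2 colors are needed.
2 colors suffice: color 1 → {Jura, Esk}; color 2 → {Kell, Holt, Dane, Moor, Gale, Ivel, Brill, Farn}. Each listed conflict is separated.

2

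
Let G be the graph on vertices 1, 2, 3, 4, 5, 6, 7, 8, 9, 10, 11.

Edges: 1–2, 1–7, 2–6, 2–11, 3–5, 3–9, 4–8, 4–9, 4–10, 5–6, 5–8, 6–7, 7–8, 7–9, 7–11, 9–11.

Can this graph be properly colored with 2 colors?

No

7, 9, 11 are mutually adjacent, so at least 3 colors are needed.
So 2 colors are not enough.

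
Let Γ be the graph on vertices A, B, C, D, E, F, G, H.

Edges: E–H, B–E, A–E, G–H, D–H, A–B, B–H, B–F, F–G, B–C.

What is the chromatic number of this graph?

3

B, E, H are mutually adjacent, so at least 3 colors are needed.
3 colors suffice: color 1 → {B, D, G}; color 2 → {A, C, F, H}; color 3 → {E}. Each edge has distinct colors on its endpoints.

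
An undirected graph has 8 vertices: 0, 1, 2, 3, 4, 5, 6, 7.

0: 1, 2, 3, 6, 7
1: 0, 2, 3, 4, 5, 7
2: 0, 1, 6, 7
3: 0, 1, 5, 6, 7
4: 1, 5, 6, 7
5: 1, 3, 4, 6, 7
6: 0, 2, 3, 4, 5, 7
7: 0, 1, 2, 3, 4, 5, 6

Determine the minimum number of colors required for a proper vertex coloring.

4

3, 5, 6, 7 form a clique, so at least 4 colors are needed.
4 colors suffice: color a → {7}; color b → {1, 6}; color c → {0, 5}; color d → {2, 3, 4}. Each edge has distinct colors on its endpoints.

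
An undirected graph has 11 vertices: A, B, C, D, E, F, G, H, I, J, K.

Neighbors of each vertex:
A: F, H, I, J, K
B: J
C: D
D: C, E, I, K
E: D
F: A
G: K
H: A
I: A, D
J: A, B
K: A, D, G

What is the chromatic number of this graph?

G and K are adjacent, so at least 2 colors are needed.
One proper 2-coloring: A=1, B=1, C=2, D=1, E=2, F=2, G=1, H=2, I=2, J=2, K=2. Every edge joins two different colors.

2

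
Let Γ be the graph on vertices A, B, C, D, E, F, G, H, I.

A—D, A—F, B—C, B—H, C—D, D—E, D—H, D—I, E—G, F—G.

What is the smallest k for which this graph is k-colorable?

The cycle F-A-D-E-G-F has odd length 5, so it cannot be 2-colored; at least 3 colors are needed.
3 colors suffice: color 1 → {B, D, G}; color 2 → {C, E, F, H, I}; color 3 → {A}. Every edge joins two different colors.

3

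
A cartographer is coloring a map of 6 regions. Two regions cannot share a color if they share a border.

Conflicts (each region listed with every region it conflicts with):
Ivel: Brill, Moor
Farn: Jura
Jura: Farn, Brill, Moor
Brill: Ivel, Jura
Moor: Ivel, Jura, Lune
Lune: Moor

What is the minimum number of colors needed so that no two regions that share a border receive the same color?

Jura and Moor conflict, so at least 2 colors are needed.
A valid assignment using 2 colors: Ivel=1, Farn=2, Jura=1, Brill=2, Moor=2, Lune=1. Each listed conflict is separated.

2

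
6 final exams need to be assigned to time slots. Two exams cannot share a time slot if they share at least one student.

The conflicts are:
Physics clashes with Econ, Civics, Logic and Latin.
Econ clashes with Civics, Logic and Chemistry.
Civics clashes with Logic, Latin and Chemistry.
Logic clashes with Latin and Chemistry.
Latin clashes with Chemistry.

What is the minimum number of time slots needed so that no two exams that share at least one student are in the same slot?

4

Econ, Civics, Logic, Chemistry all conflict with each other, so at least 4 time slots are needed.
4 time slots suffice: time slot 1 → {Logic}; time slot 2 → {Civics}; time slot 3 → {Physics, Chemistry}; time slot 4 → {Econ, Latin}. Each listed conflict is separated.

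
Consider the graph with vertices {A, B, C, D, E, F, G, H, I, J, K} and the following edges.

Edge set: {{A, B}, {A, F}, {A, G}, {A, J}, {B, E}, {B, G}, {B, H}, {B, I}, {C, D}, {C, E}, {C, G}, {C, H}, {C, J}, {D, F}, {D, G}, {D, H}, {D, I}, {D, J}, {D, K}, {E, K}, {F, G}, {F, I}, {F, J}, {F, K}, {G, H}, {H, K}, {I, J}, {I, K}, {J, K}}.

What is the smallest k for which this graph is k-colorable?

5

D, F, I, J, K form a clique, so at least 5 colors are needed.
A valid assignment using 5 colors: A=5, B=1, C=5, D=1, E=2, F=2, G=3, H=2, I=5, J=4, K=3. Each edge has distinct colors on its endpoints.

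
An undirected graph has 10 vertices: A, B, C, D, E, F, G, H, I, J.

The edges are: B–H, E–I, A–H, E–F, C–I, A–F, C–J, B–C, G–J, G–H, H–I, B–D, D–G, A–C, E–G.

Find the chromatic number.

The cycle F-A-H-I-E-F has odd length 5, so it cannot be 2-colored; at least 3 colors are needed.
3 colors suffice: color red → {C, D, E, H}; color blue → {A, B, G, I}; color green → {F, J}. No two adjacent vertices share a color.

3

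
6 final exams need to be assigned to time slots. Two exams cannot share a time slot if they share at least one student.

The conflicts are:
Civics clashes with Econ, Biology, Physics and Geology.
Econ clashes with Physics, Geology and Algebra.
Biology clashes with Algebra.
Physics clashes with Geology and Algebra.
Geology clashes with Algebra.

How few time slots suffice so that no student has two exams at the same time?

4

Civics, Econ, Physics, Geology are mutually in conflict, so at least 4 time slots are needed.
4 time slots suffice: Civics=3, Econ=4, Biology=1, Physics=1, Geology=2, Algebra=3. Every pair that conflicts lands in different time slots.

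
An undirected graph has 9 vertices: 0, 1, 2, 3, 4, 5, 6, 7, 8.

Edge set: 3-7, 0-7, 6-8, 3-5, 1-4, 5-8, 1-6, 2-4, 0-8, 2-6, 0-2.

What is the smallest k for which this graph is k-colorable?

3

The cycle 7-0-8-5-3-7 has odd length 5, so it cannot be 2-colored; at least 3 colors are needed.
3 colors suffice: 0=blue, 1=red, 2=red, 3=red, 4=blue, 5=blue, 6=blue, 7=green, 8=red. Every edge joins two different colors.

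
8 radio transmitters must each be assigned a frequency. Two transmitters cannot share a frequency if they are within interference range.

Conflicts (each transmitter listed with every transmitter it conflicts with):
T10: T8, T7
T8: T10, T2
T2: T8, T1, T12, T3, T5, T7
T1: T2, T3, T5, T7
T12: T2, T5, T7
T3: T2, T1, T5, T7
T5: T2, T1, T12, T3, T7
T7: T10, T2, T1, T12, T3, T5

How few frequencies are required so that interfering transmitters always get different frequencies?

T2, T1, T3, T5, T7 pairwise conflict, so at least 5 frequencies are needed.
A valid assignment using 5 frequencies: T10=2, T8=1, T2=2, T1=5, T12=4, T3=4, T5=3, T7=1. Each listed conflict is separated.

5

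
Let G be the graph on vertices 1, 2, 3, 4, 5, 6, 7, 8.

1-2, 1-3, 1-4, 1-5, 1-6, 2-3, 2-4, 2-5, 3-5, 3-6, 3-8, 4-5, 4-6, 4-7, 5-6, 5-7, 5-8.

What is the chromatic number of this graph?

1, 2, 4, 5 form a clique, so at least 4 colors are needed.
4 colors suffice: 1=c, 2=d, 3=b, 4=b, 5=a, 6=d, 7=c, 8=c. Every edge joins two different colors.

4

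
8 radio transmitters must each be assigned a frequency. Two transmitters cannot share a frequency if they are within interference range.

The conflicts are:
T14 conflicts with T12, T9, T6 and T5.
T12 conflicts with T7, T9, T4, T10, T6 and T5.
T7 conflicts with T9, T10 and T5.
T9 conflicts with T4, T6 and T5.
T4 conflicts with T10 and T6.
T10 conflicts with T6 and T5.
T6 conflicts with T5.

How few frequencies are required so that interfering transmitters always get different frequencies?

5

T14, T12, T9, T6, T5 all conflict with each other, so at least 5 frequencies are needed.
5 frequencies suffice: T14=5, T12=1, T7=3, T9=4, T4=2, T10=4, T6=3, T5=2. Each listed conflict is separated.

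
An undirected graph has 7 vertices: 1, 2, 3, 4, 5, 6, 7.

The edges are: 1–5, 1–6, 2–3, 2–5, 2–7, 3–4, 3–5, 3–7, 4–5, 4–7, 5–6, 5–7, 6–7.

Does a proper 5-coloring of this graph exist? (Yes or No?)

Yes

The chromatic number is 4. 3, 4, 5, 7 are mutually adjacent (a clique of size 4), so at least 4 colors are needed.
One proper 4-coloring: 1=blue, 2=yellow, 3=green, 4=yellow, 5=red, 6=green, 7=blue.
Since 5 ≥ 4, a proper 5-coloring certainly exists.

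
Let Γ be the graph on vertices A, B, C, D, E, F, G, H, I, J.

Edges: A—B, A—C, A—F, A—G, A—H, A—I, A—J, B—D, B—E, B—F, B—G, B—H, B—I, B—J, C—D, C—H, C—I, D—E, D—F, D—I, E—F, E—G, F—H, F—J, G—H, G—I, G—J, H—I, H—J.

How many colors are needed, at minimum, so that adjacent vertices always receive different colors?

5

A, B, G, H, I are pairwise adjacent (a clique of size 5), so at least 5 colors are needed.
5 colors suffice: color red → {B, C}; color blue → {A, D}; color green → {E, H}; color yellow → {I, J}; color purple → {F, G}. No two adjacent vertices share a color.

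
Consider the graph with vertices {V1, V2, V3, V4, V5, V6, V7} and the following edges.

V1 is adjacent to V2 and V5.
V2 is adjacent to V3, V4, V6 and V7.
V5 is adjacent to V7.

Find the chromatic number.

2

V5 and V7 are adjacent, so at least 2 colors are needed.
2 colors suffice: color R → {V2, V5}; color B → {V1, V3, V4, V6, V7}. Each edge has distinct colors on its endpoints.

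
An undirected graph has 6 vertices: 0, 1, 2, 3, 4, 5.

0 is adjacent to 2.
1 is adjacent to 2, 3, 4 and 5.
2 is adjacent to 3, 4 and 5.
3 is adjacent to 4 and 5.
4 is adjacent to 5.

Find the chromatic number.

5

1, 2, 3, 4, 5 are mutually adjacent (a clique of size 5), so at least 5 colors are needed.
5 colors suffice: color a → {2}; color b → {0, 4}; color c → {1}; color d → {5}; color e → {3}. Each edge has distinct colors on its endpoints.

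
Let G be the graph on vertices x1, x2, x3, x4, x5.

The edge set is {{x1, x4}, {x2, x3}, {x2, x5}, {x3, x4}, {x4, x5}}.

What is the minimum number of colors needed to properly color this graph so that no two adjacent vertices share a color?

2

x1 and x4 are adjacent, so at least 2 colors are needed.
2 colors suffice: color R → {x2, x4}; color B → {x1, x3, x5}. Each edge has distinct colors on its endpoints.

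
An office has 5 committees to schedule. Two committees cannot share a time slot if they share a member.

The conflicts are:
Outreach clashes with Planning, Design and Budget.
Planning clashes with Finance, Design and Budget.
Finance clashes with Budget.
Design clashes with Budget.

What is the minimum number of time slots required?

Outreach, Planning, Design, Budget pairwise conflict, so at least 4 time slots are needed.
4 time slots suffice: time slot 1 → {Budget}; time slot 2 → {Planning}; time slot 3 → {Finance, Design}; time slot 4 → {Outreach}. No two conflicting committees share a time slot.

4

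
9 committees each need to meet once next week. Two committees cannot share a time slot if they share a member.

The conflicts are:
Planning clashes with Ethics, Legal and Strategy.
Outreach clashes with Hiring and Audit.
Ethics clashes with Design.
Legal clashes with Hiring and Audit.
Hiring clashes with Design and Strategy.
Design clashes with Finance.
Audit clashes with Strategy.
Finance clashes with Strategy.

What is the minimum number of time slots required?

The cycle Ethics-Design-Hiring-Strategy-Planning-Ethics has odd length 5, so it cannot be 2-colored; at least 3 time slots are needed.
3 time slots suffice: Planning=1, Outreach=2, Ethics=3, Legal=2, Hiring=1, Design=2, Audit=1, Finance=1, Strategy=2. Each listed conflict is separated.

3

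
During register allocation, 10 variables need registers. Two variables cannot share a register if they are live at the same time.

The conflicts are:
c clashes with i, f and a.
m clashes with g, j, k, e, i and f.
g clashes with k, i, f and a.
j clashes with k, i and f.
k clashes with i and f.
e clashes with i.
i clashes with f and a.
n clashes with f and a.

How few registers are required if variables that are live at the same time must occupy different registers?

5

m, j, k, i, f are mutually in conflict, so at least 5 registers are needed.
5 registers suffice: c=3, m=3, g=5, j=5, k=4, e=2, i=1, n=1, f=2, a=2. Every pair that conflicts lands in different registers.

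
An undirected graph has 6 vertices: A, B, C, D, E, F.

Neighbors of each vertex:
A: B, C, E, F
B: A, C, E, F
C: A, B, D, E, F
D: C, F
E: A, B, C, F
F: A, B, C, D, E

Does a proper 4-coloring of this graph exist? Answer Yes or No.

A, B, C, E, F are pairwise adjacent (a clique of size 5), so at least 5 colors are needed.
So 4 colors are not enough.

No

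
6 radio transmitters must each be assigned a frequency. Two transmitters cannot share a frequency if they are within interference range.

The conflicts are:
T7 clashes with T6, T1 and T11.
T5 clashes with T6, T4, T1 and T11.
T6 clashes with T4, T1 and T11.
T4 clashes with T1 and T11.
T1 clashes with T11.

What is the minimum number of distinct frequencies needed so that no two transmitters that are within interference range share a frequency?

5

T5, T6, T4, T1, T11 pairwise conflict, so at least 5 frequencies are needed.
A valid assignment using 5 frequencies: T7=4, T5=4, T6=1, T4=5, T1=2, T11=3. Every pair that conflicts lands in different frequencies.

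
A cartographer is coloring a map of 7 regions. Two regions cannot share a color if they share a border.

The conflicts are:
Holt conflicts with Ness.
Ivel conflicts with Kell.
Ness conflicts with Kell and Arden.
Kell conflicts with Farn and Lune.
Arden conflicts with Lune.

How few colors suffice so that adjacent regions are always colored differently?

2

Ivel and Kell conflict, so at least 2 colors are needed.
2 colors suffice: color 1 → {Holt, Kell, Arden}; color 2 → {Ivel, Ness, Farn, Lune}. Every pair that conflicts lands in different colors.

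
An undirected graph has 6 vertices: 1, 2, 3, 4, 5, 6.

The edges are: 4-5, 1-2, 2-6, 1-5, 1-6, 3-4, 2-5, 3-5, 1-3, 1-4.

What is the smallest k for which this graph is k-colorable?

4

1, 3, 4, 5 form a clique, so at least 4 colors are needed.
A valid assignment using 4 colors: 1=a, 2=c, 3=d, 4=c, 5=b, 6=b. Each edge has distinct colors on its endpoints.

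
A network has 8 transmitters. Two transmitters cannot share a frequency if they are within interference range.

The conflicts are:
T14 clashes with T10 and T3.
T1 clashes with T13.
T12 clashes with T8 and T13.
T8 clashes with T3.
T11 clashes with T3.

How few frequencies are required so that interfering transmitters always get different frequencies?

2

T12 and T8 conflict, so at least 2 frequencies are needed.
2 frequencies suffice: frequency 1 → {T10, T1, T12, T3}; frequency 2 → {T14, T8, T11, T13}. No two conflicting transmitters share a frequency.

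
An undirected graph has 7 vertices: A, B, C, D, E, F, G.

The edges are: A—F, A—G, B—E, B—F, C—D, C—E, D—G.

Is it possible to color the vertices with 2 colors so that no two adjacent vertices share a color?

No

The cycle E-B-F-A-G-D-C-E has odd length 7, so it cannot be 2-colored; at least 3 colors are needed.
So 2 colors are not enough.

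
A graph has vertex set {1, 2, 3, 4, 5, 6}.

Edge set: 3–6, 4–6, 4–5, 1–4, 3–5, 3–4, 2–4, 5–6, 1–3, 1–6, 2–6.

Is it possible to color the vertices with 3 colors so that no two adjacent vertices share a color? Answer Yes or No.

No

1, 3, 4, 6 are mutually adjacent (a clique of size 4), so at least 4 colors are needed.
So 3 colors are not enough.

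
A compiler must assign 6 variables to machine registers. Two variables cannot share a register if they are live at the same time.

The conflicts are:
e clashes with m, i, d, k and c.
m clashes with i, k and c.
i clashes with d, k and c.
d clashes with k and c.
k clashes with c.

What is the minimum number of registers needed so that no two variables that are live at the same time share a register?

e, m, i, k, c pairwise conflict, so at least 5 registers are needed.
Using 5 registers: e=2, m=5, i=4, d=5, k=3, c=1. Each listed conflict is separated.

5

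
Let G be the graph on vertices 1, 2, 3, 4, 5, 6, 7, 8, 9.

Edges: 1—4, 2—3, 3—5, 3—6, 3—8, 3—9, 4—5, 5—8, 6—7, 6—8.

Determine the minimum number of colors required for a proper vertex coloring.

3, 5, 8 are mutually adjacent, so at least 3 colors are needed.
3 colors suffice: color a → {3, 4, 7}; color b → {1, 2, 5, 6, 9}; color c → {8}. No two adjacent vertices share a color.

3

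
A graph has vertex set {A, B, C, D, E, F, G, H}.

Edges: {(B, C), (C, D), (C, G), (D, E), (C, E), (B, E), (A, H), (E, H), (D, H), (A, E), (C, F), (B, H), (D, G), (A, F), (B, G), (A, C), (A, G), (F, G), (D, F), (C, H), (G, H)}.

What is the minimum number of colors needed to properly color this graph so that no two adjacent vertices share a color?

4

A, C, E, H form a clique, so at least 4 colors are needed.
4 colors suffice: color 1 → {C}; color 2 → {F, H}; color 3 → {E, G}; color 4 → {A, B, D}. Every edge joins two different colors.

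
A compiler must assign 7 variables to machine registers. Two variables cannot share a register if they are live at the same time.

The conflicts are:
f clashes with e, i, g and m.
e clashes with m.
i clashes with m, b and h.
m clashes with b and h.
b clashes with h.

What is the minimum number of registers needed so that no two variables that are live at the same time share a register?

4

i, m, b, h pairwise conflict, so at least 4 registers are needed.
4 registers suffice: register 1 → {g, m}; register 2 → {e, i}; register 3 → {f, h}; register 4 → {b}. Every pair that conflicts lands in different registers.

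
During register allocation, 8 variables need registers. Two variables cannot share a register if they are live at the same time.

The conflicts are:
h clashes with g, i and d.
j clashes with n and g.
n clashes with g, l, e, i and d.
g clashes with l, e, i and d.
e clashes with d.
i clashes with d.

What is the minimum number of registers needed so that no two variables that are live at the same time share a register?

n, g, e, d all conflict with each other, so at least 4 registers are needed.
Using 4 registers: h=2, j=3, n=2, g=1, l=3, e=4, i=4, d=3. Every pair that conflicts lands in different registers.

4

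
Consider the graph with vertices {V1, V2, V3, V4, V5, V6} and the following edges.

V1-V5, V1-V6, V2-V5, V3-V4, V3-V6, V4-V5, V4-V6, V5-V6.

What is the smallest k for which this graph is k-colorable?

3

V1, V5, V6 are pairwise adjacent, so at least 3 colors are needed.
A valid assignment using 3 colors: V1=3, V2=1, V3=2, V4=3, V5=2, V6=1. Every edge joins two different colors.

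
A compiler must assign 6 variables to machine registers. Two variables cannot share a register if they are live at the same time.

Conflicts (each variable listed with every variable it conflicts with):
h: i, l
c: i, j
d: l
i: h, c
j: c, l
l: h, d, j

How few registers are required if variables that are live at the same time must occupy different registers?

3

The cycle i-h-l-j-c-i has odd length 5, so it cannot be 2-colored; at least 3 registers are needed.
A valid assignment using 3 registers: h=2, c=2, d=2, i=1, j=3, l=1. Every pair that conflicts lands in different registers.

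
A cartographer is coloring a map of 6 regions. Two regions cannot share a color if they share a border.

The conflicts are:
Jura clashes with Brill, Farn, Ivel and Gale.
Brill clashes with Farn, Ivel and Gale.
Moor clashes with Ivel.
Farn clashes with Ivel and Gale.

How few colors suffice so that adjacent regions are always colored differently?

4

Jura, Brill, Farn, Ivel are mutually in conflict, so at least 4 colors are needed.
4 colors suffice: Jura=3, Brill=2, Moor=2, Farn=4, Ivel=1, Gale=1. Each listed conflict is separated.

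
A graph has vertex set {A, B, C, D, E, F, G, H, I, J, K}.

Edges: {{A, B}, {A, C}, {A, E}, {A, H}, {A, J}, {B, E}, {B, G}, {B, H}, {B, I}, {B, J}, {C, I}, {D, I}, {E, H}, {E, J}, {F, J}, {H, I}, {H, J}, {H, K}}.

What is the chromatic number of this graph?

A, B, E, H, J are mutually adjacent (a clique of size 5), so at least 5 colors are needed.
5 colors suffice: A=3, B=2, C=1, D=1, E=5, F=1, G=1, H=1, I=3, J=4, K=2. Every edge joins two different colors.

5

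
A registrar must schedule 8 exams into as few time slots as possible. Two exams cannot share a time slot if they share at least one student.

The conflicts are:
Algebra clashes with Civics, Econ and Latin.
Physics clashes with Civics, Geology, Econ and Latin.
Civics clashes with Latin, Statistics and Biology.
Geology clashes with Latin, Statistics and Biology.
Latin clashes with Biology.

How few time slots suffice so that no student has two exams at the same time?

Algebra, Civics, Latin are mutually in conflict, so at least 3 time slots are needed.
3 time slots suffice: time slot 1 → {Econ, Latin, Statistics}; time slot 2 → {Civics, Geology}; time slot 3 → {Algebra, Physics, Biology}. Each listed conflict is separated.

3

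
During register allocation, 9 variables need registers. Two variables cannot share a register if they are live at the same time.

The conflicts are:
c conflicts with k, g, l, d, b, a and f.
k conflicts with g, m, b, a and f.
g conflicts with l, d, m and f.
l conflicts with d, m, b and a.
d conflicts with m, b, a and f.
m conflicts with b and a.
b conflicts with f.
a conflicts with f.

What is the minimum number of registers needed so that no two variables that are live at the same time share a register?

4

l, d, m, b pairwise conflict, so at least 4 registers are needed.
4 registers suffice: register 1 → {k, d}; register 2 → {c, m}; register 3 → {g, b, a}; register 4 → {l, f}. Every pair that conflicts lands in different registers.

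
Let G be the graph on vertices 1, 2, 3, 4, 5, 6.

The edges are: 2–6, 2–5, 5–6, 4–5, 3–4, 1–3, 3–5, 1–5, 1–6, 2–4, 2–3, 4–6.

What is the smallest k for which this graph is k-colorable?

4

2, 4, 5, 6 are mutually adjacent (a clique of size 4), so at least 4 colors are needed.
4 colors suffice: color red → {5}; color blue → {1, 2}; color green → {4}; color yellow → {3, 6}. No two adjacent vertices share a color.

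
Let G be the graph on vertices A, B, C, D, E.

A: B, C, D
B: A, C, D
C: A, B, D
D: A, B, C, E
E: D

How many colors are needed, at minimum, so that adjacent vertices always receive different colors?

A, B, C, D are pairwise adjacent (a clique of size 4), so at least 4 colors are needed.
4 colors suffice: color 1 → {D}; color 2 → {B, E}; color 3 → {C}; color 4 → {A}. No two adjacent vertices share a color.

4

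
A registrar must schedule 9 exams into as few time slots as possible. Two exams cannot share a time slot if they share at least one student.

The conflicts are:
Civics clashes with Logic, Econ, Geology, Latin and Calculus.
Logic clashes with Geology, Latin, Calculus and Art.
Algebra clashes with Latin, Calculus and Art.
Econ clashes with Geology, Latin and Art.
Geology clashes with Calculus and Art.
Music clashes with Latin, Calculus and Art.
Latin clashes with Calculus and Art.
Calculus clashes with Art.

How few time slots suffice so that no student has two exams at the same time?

Algebra, Latin, Calculus, Art are mutually in conflict, so at least 4 time slots are needed.
4 time slots suffice: time slot 1 → {Civics, Art}; time slot 2 → {Geology, Latin}; time slot 3 → {Econ, Calculus}; time slot 4 → {Logic, Algebra, Music}. Every pair that conflicts lands in different time slots.

4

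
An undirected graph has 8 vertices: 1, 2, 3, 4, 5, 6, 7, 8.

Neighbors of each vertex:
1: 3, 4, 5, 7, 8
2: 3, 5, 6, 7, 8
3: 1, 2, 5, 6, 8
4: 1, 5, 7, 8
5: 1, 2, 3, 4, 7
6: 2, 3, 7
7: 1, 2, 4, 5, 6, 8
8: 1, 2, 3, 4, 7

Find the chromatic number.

1, 4, 7, 8 are pairwise adjacent (a clique of size 4), so at least 4 colors are needed.
4 colors suffice: 1=c, 2=c, 3=a, 4=d, 5=b, 6=b, 7=a, 8=b. Every edge joins two different colors.

4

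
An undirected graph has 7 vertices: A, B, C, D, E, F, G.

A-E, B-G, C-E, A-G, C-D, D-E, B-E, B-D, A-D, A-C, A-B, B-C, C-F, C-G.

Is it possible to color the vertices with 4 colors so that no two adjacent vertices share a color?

A, B, C, D, E are pairwise adjacent (a clique of size 5), so at least 5 colors are needed.
So 4 colors are not enough.

No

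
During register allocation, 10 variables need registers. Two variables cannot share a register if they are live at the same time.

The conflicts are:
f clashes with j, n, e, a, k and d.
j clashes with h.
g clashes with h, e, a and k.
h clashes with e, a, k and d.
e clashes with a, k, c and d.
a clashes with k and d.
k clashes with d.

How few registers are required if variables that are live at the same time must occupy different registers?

5

g, h, e, a, k are mutually in conflict, so at least 5 registers are needed.
5 registers suffice: register 1 → {j, n, e}; register 2 → {k, c}; register 3 → {f, h}; register 4 → {a}; register 5 → {g, d}. Each listed conflict is separated.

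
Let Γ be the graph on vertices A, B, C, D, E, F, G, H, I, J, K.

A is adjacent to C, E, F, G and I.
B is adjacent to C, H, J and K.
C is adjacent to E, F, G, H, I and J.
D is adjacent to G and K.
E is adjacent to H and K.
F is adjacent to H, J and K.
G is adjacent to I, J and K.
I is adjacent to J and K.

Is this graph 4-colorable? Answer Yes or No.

Yes

The chromatic number is 4. C, G, I, J are pairwise adjacent (a clique of size 4), so at least 4 colors are needed.
4 colors suffice: color 1 → {C, K}; color 2 → {B, E, F, G}; color 3 → {A, D, H, J}; color 4 → {I}.
That is already a proper 4-coloring.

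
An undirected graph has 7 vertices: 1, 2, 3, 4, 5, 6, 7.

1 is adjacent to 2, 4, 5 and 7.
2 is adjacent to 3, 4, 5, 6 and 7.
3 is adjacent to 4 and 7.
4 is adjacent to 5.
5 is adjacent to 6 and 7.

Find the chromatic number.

1, 2, 4, 5 are mutually adjacent (a clique of size 4), so at least 4 colors are needed.
4 colors suffice: color red → {2}; color blue → {3, 5}; color green → {4, 6, 7}; color yellow → {1}. Each edge has distinct colors on its endpoints.

4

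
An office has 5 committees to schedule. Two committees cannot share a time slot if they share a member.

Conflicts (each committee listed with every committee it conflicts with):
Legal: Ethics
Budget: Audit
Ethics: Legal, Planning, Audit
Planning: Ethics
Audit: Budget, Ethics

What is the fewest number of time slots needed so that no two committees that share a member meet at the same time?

2

Ethics and Audit conflict, so at least 2 time slots are needed.
Using 2 time slots: Legal=2, Budget=1, Ethics=1, Planning=2, Audit=2. Every pair that conflicts lands in different time slots.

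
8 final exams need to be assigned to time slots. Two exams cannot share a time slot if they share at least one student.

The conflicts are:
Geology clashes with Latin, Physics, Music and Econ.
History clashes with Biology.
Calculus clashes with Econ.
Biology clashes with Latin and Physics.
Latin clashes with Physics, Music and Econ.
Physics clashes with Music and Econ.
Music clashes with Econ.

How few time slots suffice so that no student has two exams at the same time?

Geology, Latin, Physics, Music, Econ are mutually in conflict, so at least 5 time slots are needed.
5 time slots suffice: Geology=5, History=1, Calculus=1, Biology=3, Latin=1, Physics=2, Music=4, Econ=3. No two conflicting exams share a time slot.

5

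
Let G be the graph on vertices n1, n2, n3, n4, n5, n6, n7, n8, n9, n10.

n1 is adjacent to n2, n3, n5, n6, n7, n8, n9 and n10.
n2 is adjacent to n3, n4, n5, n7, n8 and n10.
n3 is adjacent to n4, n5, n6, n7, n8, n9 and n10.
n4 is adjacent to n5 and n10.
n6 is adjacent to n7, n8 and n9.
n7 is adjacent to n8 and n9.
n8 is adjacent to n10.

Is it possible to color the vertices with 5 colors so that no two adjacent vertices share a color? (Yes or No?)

Yes

The chromatic number is 5. n1, n2, n3, n8, n10 form a clique, so at least 5 colors are needed.
5 colors suffice: n1=2, n2=3, n3=1, n4=2, n5=4, n6=3, n7=4, n8=5, n9=5, n10=4.
That is already a proper 5-coloring.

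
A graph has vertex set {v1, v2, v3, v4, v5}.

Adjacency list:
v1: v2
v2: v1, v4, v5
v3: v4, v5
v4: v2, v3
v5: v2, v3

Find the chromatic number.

2

v3 and v5 are adjacent, so at least 2 colors are needed.
2 colors suffice: color 1 → {v2, v3}; color 2 → {v1, v4, v5}. Every edge joins two different colors.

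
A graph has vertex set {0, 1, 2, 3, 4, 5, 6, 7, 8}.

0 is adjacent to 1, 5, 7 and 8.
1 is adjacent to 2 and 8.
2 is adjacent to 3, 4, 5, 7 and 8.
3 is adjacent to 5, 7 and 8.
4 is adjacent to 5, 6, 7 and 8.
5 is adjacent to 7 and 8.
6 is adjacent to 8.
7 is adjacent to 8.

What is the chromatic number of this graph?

2, 4, 5, 7, 8 are mutually adjacent (a clique of size 5), so at least 5 colors are needed.
5 colors suffice: color red → {8}; color blue → {0, 2, 6}; color green → {1, 5}; color yellow → {7}; color purple → {3, 4}. Every edge joins two different colors.

5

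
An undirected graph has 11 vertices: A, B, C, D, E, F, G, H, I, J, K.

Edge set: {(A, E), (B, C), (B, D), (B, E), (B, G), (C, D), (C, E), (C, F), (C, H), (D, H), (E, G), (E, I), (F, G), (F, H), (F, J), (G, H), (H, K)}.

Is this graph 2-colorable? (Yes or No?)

B, C, E form a triangle, so at least 3 colors are needed.
So 2 colors are not enough.

No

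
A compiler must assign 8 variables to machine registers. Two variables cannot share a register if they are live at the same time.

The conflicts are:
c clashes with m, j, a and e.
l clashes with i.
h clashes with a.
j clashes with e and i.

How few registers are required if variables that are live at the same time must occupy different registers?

3

c, j, e are mutually in conflict, so at least 3 registers are needed.
3 registers suffice: register 1 → {c, h, i}; register 2 → {m, l, j, a}; register 3 → {e}. No two conflicting variables share a register.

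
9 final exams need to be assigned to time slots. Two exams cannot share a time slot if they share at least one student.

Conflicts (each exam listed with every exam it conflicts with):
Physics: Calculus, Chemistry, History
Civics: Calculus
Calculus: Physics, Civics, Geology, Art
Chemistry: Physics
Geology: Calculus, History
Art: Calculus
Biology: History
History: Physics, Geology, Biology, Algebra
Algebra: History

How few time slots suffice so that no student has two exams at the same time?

Calculus and Geology conflict, so at least 2 time slots are needed.
2 time slots suffice: Physics=2, Civics=2, Calculus=1, Chemistry=1, Geology=2, Art=2, Biology=2, History=1, Algebra=2. Each listed conflict is separated.

2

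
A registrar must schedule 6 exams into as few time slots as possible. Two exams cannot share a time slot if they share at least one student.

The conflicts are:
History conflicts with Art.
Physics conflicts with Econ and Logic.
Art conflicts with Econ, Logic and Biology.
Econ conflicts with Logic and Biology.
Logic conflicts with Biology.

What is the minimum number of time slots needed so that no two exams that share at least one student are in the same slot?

4

Art, Econ, Logic, Biology all conflict with each other, so at least 4 time slots are needed.
A valid assignment using 4 time slots: History=2, Physics=1, Art=1, Econ=3, Logic=2, Biology=4. No two conflicting exams share a time slot.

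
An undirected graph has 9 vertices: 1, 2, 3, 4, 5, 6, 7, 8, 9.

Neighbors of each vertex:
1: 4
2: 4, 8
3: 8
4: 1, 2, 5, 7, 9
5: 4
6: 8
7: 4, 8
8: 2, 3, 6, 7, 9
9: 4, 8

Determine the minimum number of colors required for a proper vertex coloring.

2

1 and 4 are adjacent, so at least 2 colors are needed.
One proper 2-coloring: 1=blue, 2=blue, 3=blue, 4=red, 5=blue, 6=blue, 7=blue, 8=red, 9=blue. Every edge joins two different colors.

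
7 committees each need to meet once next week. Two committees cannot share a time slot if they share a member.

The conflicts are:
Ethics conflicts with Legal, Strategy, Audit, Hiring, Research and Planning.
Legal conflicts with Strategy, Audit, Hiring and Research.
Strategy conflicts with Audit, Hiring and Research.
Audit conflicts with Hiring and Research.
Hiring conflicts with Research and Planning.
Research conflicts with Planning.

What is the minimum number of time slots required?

Ethics, Legal, Strategy, Audit, Hiring, Research are mutually in conflict, so at least 6 time slots are needed.
A valid assignment using 6 time slots: Ethics=3, Legal=5, Strategy=6, Audit=4, Hiring=1, Research=2, Planning=4. Each listed conflict is separated.

6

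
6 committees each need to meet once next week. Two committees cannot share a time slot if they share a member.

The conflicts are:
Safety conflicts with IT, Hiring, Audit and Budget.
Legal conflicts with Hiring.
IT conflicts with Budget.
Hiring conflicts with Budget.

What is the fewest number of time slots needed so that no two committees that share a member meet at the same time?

3

Safety, IT, Budget pairwise conflict, so at least 3 time slots are needed.
3 time slots suffice: time slot 1 → {Safety, Legal}; time slot 2 → {Audit, Budget}; time slot 3 → {IT, Hiring}. Each listed conflict is separated.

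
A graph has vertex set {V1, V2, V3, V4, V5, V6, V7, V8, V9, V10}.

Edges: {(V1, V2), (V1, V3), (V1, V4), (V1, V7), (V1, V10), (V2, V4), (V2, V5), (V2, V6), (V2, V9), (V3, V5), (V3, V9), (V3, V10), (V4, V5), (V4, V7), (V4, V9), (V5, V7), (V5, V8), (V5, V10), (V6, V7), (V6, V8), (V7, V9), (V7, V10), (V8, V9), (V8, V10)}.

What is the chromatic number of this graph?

3

V4, V7, V9 are mutually adjacent, so at least 3 colors are needed.
3 colors suffice: color 1 → {V2, V3, V7, V8}; color 2 → {V1, V5, V6, V9}; color 3 → {V4, V10}. Each edge has distinct colors on its endpoints.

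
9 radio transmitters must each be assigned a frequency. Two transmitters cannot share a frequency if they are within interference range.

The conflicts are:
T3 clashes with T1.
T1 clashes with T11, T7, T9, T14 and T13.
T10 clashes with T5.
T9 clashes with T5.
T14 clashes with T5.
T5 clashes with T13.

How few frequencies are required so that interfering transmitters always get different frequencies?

T1 and T7 conflict, so at least 2 frequencies are needed.
Using 2 frequencies: T3=2, T1=1, T11=2, T10=2, T7=2, T9=2, T14=2, T5=1, T13=2. No two conflicting transmitters share a frequency.

2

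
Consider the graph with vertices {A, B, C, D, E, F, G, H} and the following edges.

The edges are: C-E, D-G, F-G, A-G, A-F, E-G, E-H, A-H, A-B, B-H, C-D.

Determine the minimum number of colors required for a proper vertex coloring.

A, F, G form a triangle, so at least 3 colors are needed.
One proper 3-coloring: A=2, B=3, C=1, D=2, E=2, F=3, G=1, H=1. Each edge has distinct colors on its endpoints.

3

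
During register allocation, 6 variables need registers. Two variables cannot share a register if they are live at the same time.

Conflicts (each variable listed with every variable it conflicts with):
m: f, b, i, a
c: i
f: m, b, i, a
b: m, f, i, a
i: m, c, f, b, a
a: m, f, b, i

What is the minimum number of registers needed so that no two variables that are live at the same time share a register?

5

m, f, b, i, a pairwise conflict, so at least 5 registers are needed.
5 registers suffice: register 1 → {i}; register 2 → {m, c}; register 3 → {f}; register 4 → {b}; register 5 → {a}. Each listed conflict is separated.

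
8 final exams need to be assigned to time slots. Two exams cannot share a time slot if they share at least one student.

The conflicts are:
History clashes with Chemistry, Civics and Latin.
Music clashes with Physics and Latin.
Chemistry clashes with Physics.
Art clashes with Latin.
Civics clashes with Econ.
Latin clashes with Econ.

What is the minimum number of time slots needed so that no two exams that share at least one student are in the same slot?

The cycle Chemistry-History-Latin-Music-Physics-Chemistry has odd length 5, so it cannot be 2-colored; at least 3 time slots are needed.
3 time slots suffice: time slot 1 → {Chemistry, Civics, Latin}; time slot 2 → {History, Music, Art, Econ}; time slot 3 → {Physics}. Each listed conflict is separated.

3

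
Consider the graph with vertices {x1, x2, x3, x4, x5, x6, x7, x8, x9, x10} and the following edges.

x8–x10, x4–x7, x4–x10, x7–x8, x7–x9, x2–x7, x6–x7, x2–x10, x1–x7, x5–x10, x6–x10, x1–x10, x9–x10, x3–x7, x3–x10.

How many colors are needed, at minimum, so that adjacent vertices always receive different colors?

2

x9 and x10 are adjacent, so at least 2 colors are needed.
2 colors suffice: color red → {x7, x10}; color blue → {x1, x2, x3, x4, x5, x6, x8, x9}. No two adjacent vertices share a color.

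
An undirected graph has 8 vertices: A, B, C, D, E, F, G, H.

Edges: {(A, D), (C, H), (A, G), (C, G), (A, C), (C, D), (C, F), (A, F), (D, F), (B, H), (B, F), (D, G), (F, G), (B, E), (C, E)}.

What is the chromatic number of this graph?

5

A, C, D, F, G are pairwise adjacent (a clique of size 5), so at least 5 colors are needed.
5 colors suffice: color 1 → {B, C}; color 2 → {E, F, H}; color 3 → {A}; color 4 → {D}; color 5 → {G}. No two adjacent vertices share a color.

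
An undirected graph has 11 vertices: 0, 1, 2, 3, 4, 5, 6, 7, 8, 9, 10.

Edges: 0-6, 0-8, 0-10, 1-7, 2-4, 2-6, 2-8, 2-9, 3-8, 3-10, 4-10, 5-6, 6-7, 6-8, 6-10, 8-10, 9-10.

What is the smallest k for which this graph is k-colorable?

0, 6, 8, 10 are mutually adjacent (a clique of size 4), so at least 4 colors are needed.
4 colors suffice: 0=yellow, 1=blue, 2=red, 3=blue, 4=blue, 5=red, 6=blue, 7=red, 8=green, 9=blue, 10=red. No two adjacent vertices share a color.

4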